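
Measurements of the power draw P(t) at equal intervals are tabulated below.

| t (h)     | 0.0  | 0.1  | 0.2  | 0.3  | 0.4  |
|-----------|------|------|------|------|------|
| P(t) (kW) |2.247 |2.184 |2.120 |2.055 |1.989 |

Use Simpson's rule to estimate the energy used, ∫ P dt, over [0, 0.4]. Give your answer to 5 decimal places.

0.84773

h = 0.1, n = 4.
(h/3)·[y₀ + 4y₁ + 2y₂ + 4y₃ + y₄] = 0.033333·(25.432) = 0.84773.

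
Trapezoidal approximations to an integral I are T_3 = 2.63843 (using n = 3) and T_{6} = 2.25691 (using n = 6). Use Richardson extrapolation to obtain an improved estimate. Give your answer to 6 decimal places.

R = (4·T_{6} − T_3) / 3 = (4·2.25691 − 2.63843)/3 = (6.38921)/3 = 2.129737.

2.129737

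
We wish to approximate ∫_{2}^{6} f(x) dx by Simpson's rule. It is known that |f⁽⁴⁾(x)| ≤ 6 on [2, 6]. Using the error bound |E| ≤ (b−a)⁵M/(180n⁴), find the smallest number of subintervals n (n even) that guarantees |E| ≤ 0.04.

6

Need 6144/(180n⁴) ≤ 0.04.
n⁴ ≥ 6144/(180·0.04) = 853.333 ⇒ n ≥ 5.4048, so the smallest even n is 6. (n must be even for Simpson's rule.)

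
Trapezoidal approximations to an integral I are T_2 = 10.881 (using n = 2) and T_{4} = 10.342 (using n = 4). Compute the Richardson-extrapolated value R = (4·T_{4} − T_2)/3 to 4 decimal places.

R = (4·T_{4} − T_2) / 3 = (4·10.342 − 10.881)/3 = (30.487)/3 = 10.1623.

10.1623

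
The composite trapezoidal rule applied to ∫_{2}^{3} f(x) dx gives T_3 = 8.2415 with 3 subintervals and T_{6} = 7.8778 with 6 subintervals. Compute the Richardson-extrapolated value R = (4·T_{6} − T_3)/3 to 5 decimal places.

7.75657

R = (4·T_{6} − T_3) / 3 = (4·7.8778 − 8.2415)/3 = (23.2697)/3 = 7.75657.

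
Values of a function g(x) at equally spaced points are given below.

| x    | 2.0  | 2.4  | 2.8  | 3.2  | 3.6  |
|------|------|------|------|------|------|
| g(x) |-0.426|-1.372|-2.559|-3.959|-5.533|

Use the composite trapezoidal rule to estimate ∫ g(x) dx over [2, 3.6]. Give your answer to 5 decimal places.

-4.34780

h = 0.4, n = 4.
(h/2)·[y₀ + 2y₁ + 2y₂ + 2y₃ + y₄] = 0.2·(-21.739) = -4.34780.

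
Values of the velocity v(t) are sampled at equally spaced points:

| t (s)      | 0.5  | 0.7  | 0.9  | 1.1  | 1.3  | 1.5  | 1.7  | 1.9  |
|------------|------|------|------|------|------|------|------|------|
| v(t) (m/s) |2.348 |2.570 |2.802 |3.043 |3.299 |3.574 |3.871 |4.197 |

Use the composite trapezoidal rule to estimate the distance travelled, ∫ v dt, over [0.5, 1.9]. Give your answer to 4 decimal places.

4.4863

h = 0.2, n = 7.
(h/2)·[y₀ + 2y₁ + 2y₂ + 2y₃ + 2y₄ + 2y₅ + 2y₆ + y₇] = 0.1·(44.863) = 4.4863.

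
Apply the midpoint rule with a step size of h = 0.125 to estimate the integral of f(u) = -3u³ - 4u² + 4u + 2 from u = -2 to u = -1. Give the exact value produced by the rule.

h = (-1 − (-2))/8 = 0.125.
Midpoints m₁,…,m₈ = -1.9375, -1.8125, -1.6875, -1.5625, -1.4375, -1.3125, -1.1875, -1.0625.
f(m₁)=1.053955078125, f(m₂)=-0.527587890625, f(m₃)=-1.724365234375, f(m₄)=-2.571533203125, f(m₅)=-3.104248046875, f(m₆)=-3.357666015625, f(m₇)=-3.366943359375, f(m₈)=-3.167236328125.
h·[f(m₁) + f(m₂) + f(m₃) + f(m₄) + f(m₅) + f(m₆) + f(m₇) + f(m₈)] = 0.125·(-16.765625) = -2.095703125.

-2.095703125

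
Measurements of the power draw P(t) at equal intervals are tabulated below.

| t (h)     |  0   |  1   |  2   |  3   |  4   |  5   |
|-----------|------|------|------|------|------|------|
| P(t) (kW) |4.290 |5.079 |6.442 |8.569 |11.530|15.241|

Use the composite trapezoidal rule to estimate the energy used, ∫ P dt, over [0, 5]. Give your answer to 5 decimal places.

h = 1, n = 5.
(h/2)·[y₀ + 2y₁ + 2y₂ + 2y₃ + 2y₄ + y₅] = 0.5·(82.771) = 41.38550.

41.38550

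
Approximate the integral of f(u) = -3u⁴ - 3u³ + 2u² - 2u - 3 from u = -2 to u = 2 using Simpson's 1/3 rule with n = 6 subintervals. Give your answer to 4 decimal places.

-40.0494

h = (2 − (-2))/6 = 0.666667.
Nodes u₀,…,u₆ = -2, -1.333333, -0.666667, 0, 0.666667, 1.333333, 2.
f(u) = -3u⁴ - 3u³ + 2u² - 2u - 3: f₀=-15, f₁=0.851852, f₂=-0.481481, f₃=-3, f₄=-4.925926, f₅=-18.703704, f₆=-71.
(h/3)·[f₀ + 4f₁ + 2f₂ + 4f₃ + 2f₄ + 4f₅ + f₆] = 0.222222·(-180.222222) = -40.0494.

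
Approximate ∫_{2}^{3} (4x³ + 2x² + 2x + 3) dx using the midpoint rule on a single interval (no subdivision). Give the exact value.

M = (b−a)·f(2.5) = 1·(83) = 83.

83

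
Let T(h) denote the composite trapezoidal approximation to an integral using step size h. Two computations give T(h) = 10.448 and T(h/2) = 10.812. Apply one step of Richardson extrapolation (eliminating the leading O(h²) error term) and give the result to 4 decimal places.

R = (4·T(h/2) − T(h)) / 3 = (4·10.812 − 10.448)/3 = (32.800)/3 = 10.9333.

10.9333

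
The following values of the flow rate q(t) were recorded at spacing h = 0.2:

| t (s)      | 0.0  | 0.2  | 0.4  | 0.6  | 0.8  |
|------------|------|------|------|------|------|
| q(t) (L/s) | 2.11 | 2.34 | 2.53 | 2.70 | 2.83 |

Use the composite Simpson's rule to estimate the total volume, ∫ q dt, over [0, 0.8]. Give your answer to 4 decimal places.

h = 0.2, n = 4.
(h/3)·[y₀ + 4y₁ + 2y₂ + 4y₃ + y₄] = 0.066667·(30.16) = 2.0107.

2.0107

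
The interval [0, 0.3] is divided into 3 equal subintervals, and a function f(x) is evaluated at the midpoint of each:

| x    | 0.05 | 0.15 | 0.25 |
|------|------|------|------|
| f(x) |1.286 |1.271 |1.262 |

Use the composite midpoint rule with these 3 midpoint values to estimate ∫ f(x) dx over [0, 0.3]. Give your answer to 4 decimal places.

h = 0.1, n = 3.
h·[y(m₁) + y(m₂) + y(m₃)] = 0.1·(3.819) = 0.3819.

0.3819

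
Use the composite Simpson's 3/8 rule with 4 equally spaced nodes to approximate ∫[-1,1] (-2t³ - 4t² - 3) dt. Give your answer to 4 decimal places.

-8.6667

h = (1 − (-1))/3 = 0.666667.
Nodes t₀,…,t₃ = -1, -0.333333, 0.333333, 1.
f(t) = -2t³ - 4t² - 3: f₀=-5, f₁=-3.370370, f₂=-3.518519, f₃=-9.
(3h/8)·[f₀ + 3f₁ + 3f₂ + f₃] = 0.25·(-34.666667) = -8.6667.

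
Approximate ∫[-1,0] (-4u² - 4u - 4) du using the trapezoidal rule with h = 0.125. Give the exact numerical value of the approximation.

h = (0 − (-1))/8 = 0.125.
Nodes u₀,…,u₈ = -1, -0.875, -0.75, -0.625, -0.5, -0.375, -0.25, -0.125, 0.
f(u) = -4u² - 4u - 4: f₀=-4, f₁=-3.5625, f₂=-3.25, f₃=-3.0625, f₄=-3, f₅=-3.0625, f₆=-3.25, f₇=-3.5625, f₈=-4.
(h/2)·[f₀ + 2f₁ + 2f₂ + 2f₃ + 2f₄ + 2f₅ + 2f₆ + 2f₇ + f₈] = 0.0625·(-53.5) = -3.34375.

-3.34375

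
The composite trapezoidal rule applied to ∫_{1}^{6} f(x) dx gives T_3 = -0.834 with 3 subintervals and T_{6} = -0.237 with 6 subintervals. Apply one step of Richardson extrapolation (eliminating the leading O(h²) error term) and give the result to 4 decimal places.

R = (4·T_{6} − T_3) / 3 = (4·(-0.237) − (-0.834))/3 = (-0.114)/3 = -0.0380.

-0.0380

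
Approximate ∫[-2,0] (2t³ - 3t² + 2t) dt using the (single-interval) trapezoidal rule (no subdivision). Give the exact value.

-32

T = (b−a)/2 · [f(-2) + f(0)] = 1·[(-32) + 0] = -32.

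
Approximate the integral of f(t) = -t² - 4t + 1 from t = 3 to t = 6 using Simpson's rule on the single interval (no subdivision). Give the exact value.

-114

S = (b−a)/6 · [f(3) + 4f(4.5) + f(6)] = 0.5·[(-20) + 4·(-37.25) + (-59)] = -114.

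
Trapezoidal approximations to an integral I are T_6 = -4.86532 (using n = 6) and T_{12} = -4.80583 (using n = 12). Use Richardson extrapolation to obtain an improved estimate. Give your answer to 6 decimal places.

-4.786000

R = (4·T_{12} − T_6) / 3 = (4·(-4.80583) − (-4.86532))/3 = (-14.35800)/3 = -4.786000.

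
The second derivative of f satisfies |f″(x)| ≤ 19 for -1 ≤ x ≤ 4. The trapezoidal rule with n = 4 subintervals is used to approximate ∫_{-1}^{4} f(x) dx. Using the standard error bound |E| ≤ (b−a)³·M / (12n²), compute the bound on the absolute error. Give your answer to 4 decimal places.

|E| ≤ (5)³·19 / (12·4²) = 2375/192 = 12.3698.

12.3698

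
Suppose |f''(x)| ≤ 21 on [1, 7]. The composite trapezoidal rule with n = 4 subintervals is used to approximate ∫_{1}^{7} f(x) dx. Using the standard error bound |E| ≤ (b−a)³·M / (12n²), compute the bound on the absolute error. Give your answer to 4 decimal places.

23.6250

|E| ≤ (6)³·21 / (12·4²) = 4536/192 = 23.6250.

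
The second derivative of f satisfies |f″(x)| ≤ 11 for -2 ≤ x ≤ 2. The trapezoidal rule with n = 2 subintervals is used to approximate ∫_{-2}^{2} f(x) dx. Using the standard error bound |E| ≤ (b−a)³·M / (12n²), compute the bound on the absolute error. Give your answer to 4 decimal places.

|E| ≤ (4)³·11 / (12·2²) = 704/48 = 14.6667.

14.6667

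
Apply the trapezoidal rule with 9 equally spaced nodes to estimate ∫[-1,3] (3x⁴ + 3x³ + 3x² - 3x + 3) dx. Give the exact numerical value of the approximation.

243.375

h = (3 − (-1))/8 = 0.5.
Nodes x₀,…,x₈ = -1, -0.5, 0, 0.5, 1, 1.5, 2, 2.5, 3.
f(x) = 3x⁴ + 3x³ + 3x² - 3x + 3: f₀=9, f₁=5.0625, f₂=3, f₃=2.8125, f₄=9, f₅=30.5625, f₆=81, f₇=178.3125, f₈=345.
(h/2)·[f₀ + 2f₁ + 2f₂ + 2f₃ + 2f₄ + 2f₅ + 2f₆ + 2f₇ + f₈] = 0.25·(973.5) = 243.375.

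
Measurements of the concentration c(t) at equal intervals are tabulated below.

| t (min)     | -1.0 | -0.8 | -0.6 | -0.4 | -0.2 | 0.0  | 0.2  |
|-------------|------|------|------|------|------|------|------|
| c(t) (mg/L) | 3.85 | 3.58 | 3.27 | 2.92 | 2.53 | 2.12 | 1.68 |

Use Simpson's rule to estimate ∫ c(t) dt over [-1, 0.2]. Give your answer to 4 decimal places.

3.4407

h = 0.2, n = 6.
(h/3)·[y₀ + 4y₁ + 2y₂ + 4y₃ + 2y₄ + 4y₅ + y₆] = 0.066667·(51.61) = 3.4407.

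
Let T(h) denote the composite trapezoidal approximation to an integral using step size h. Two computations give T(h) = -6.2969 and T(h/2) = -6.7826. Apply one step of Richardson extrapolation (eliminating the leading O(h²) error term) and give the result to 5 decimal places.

R = (4·T(h/2) − T(h)) / 3 = (4·(-6.7826) − (-6.2969))/3 = (-20.8335)/3 = -6.94450.

-6.94450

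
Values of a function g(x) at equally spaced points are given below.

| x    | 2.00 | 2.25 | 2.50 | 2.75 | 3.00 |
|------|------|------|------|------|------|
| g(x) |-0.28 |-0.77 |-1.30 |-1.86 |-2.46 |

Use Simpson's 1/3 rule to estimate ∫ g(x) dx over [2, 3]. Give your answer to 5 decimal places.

h = 0.25, n = 4.
(h/3)·[y₀ + 4y₁ + 2y₂ + 4y₃ + y₄] = 0.083333·(-15.86) = -1.32167.

-1.32167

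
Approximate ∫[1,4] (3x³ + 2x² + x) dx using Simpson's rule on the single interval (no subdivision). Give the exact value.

240.75

S = (b−a)/6 · [f(1) + 4f(2.5) + f(4)] = 0.5·[6 + 4·61.875 + 228] = 240.75.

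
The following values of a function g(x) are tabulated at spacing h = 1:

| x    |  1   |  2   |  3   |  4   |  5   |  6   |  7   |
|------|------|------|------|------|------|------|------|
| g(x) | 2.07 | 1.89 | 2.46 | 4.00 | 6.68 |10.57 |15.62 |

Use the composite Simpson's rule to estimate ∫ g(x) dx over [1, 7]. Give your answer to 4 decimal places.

h = 1, n = 6.
(h/3)·[y₀ + 4y₁ + 2y₂ + 4y₃ + 2y₄ + 4y₅ + y₆] = 0.333333·(101.81) = 33.9367.

33.9367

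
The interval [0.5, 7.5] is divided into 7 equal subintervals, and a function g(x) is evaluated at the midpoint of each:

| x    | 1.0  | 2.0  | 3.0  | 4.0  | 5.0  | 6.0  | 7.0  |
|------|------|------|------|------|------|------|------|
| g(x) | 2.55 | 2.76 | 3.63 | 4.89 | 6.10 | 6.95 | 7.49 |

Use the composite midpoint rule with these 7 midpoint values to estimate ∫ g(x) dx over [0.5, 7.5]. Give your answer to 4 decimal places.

h = 1, n = 7.
h·[y(m₁) + y(m₂) + y(m₃) + y(m₄) + y(m₅) + y(m₆) + y(m₇)] = 1·(34.37) = 34.3700.

34.3700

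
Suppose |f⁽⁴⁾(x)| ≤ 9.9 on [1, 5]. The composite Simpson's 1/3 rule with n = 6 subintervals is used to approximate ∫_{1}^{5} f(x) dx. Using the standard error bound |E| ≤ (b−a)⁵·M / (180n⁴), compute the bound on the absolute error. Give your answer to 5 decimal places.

0.04346

|E| ≤ (4)⁵·9.9 / (180·6⁴) = 10137.6/233280 = 0.04346.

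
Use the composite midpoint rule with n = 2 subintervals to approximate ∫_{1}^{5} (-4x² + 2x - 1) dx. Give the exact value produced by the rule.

-140

h = (5 − 1)/2 = 2.
Midpoints m₁,…,m₂ = 2, 4.
f(m₁)=-13, f(m₂)=-57.
h·[f(m₁) + f(m₂)] = 2·(-70) = -140.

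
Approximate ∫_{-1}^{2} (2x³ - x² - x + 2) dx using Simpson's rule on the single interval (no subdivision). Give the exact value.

9

S = (b−a)/6 · [f(-1) + 4f(0.5) + f(2)] = 0.5·[0 + 4·1.5 + 12] = 9.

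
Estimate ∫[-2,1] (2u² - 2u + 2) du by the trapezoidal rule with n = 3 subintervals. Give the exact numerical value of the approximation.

16

h = (1 − (-2))/3 = 1.
Nodes u₀,…,u₃ = -2, -1, 0, 1.
f(u) = 2u² - 2u + 2: f₀=14, f₁=6, f₂=2, f₃=2.
(h/2)·[f₀ + 2f₁ + 2f₂ + f₃] = 0.5·(32) = 16.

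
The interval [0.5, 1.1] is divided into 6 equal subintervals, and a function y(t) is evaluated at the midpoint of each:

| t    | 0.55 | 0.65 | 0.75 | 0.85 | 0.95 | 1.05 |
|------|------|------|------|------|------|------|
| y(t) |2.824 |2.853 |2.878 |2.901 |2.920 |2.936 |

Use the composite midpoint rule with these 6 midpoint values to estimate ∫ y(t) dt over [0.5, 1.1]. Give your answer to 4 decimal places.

h = 0.1, n = 6.
h·[y(m₁) + y(m₂) + y(m₃) + y(m₄) + y(m₅) + y(m₆)] = 0.1·(17.312) = 1.7312.

1.7312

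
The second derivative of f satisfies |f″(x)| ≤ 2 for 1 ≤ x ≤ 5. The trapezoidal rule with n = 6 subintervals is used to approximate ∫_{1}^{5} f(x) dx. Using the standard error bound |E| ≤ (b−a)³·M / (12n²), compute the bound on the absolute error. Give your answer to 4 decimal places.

|E| ≤ (4)³·2 / (12·6²) = 128/432 = 0.2963.

0.2963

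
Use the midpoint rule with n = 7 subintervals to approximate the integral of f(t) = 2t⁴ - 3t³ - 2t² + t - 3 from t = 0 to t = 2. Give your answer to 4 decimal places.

h = (2 − 0)/7 = 0.285714.
Midpoints m₁,…,m₇ = 0.142857, 0.428571, 0.714286, 1, 1.285714, 1.571429, 1.857143.
f(m₁)=-2.905873, f(m₂)=-3.107455, f(m₃)=-3.878800, f(m₄)=-5, f(m₅)=-5.931279, f(m₆)=-5.812995, f(m₇)=-3.465639.
h·[f(m₁) + f(m₂) + f(m₃) + f(m₄) + f(m₅) + f(m₆) + f(m₇)] = 0.285714·(-30.102041) = -8.6006.

-8.6006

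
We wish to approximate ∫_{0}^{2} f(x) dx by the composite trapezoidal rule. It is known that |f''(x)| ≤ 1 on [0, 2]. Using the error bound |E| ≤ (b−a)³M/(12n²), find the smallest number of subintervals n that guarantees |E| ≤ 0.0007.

Need 8/(12n²) ≤ 0.0007.
n² ≥ 8/(12·0.0007) = 952.381 ⇒ n ≥ 30.8607, so the smallest n is 31.

31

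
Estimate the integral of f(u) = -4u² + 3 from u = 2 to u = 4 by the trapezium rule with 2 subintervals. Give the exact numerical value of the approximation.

-70

h = (4 − 2)/2 = 1.
Nodes u₀,…,u₂ = 2, 3, 4.
f(u) = -4u² + 3: f₀=-13, f₁=-33, f₂=-61.
(h/2)·[f₀ + 2f₁ + f₂] = 0.5·(-140) = -70.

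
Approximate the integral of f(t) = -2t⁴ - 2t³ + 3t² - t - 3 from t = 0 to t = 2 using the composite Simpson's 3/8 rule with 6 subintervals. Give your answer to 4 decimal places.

-20.8148

h = (2 − 0)/6 = 0.333333.
Nodes t₀,…,t₆ = 0, 0.333333, 0.666667, 1, 1.333333, 1.666667, 2.
f(t) = -2t⁴ - 2t³ + 3t² - t - 3: f₀=-3, f₁=-3.098765, f₂=-3.320988, f₃=-5, f₄=-10.061728, f₅=-21.024691, f₆=-41.
(3h/8)·[f₀ + 3f₁ + 3f₂ + 2f₃ + 3f₄ + 3f₅ + f₆] = 0.125·(-166.518519) = -20.8148.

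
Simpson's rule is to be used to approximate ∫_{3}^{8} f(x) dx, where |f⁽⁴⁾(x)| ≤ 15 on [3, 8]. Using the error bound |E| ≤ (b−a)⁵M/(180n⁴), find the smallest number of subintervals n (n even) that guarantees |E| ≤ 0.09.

Need 46875/(180n⁴) ≤ 0.09.
n⁴ ≥ 46875/(180·0.09) = 2893.52 ⇒ n ≥ 7.3343, so the smallest even n is 8. (n must be even for Simpson's rule.)

8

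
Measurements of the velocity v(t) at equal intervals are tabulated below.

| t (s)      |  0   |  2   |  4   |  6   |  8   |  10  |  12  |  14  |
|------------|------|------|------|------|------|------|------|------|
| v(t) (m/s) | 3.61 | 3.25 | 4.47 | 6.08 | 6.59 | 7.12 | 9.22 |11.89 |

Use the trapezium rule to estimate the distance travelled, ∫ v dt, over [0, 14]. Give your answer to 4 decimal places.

88.9600

h = 2, n = 7.
(h/2)·[y₀ + 2y₁ + 2y₂ + 2y₃ + 2y₄ + 2y₅ + 2y₆ + y₇] = 1·(88.96) = 88.9600.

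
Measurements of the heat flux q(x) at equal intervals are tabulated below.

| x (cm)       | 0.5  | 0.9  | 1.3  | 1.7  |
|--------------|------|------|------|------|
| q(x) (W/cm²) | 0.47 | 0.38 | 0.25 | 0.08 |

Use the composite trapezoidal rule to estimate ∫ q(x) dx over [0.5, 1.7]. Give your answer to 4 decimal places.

0.3620

h = 0.4, n = 3.
(h/2)·[y₀ + 2y₁ + 2y₂ + y₃] = 0.2·(1.81) = 0.3620.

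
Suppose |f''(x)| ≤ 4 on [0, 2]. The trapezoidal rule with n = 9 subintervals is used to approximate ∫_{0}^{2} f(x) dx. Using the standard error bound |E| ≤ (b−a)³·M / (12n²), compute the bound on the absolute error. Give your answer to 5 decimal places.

0.03292

|E| ≤ (2)³·4 / (12·9²) = 32/972 = 0.03292.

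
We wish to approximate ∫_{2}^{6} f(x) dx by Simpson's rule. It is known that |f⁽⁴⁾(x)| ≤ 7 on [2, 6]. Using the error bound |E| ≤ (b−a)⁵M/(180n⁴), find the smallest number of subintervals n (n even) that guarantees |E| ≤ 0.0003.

20

Need 7168/(180n⁴) ≤ 0.0003.
n⁴ ≥ 7168/(180·0.0003) = 132741 ⇒ n ≥ 19.0876, so the smallest even n is 20. (n must be even for Simpson's rule.)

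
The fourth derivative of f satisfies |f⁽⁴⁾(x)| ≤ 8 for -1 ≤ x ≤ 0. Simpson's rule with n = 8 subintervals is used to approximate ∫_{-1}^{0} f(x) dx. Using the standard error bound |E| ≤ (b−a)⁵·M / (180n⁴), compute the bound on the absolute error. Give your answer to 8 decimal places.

|E| ≤ (1)⁵·8 / (180·8⁴) = 8/737280 = 0.00001085.

0.00001085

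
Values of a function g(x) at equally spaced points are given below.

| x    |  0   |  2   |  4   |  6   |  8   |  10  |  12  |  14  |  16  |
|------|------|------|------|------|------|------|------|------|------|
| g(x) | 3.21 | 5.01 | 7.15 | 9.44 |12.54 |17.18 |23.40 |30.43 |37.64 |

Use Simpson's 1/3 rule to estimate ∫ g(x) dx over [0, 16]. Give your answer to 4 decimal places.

h = 2, n = 8.
(h/3)·[y₀ + 4y₁ + 2y₂ + 4y₃ + 2y₄ + 4y₅ + 2y₆ + 4y₇ + y₈] = 0.666667·(375.27) = 250.1800.

250.1800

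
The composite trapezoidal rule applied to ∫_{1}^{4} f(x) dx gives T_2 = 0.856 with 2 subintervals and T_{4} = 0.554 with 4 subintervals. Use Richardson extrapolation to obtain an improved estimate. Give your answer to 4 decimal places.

R = (4·T_{4} − T_2) / 3 = (4·0.554 − 0.856)/3 = (1.360)/3 = 0.4533.

0.4533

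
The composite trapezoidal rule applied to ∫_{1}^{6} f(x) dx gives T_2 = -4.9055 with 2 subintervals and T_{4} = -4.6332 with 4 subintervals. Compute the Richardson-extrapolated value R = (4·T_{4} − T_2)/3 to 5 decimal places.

R = (4·T_{4} − T_2) / 3 = (4·(-4.6332) − (-4.9055))/3 = (-13.6273)/3 = -4.54243.

-4.54243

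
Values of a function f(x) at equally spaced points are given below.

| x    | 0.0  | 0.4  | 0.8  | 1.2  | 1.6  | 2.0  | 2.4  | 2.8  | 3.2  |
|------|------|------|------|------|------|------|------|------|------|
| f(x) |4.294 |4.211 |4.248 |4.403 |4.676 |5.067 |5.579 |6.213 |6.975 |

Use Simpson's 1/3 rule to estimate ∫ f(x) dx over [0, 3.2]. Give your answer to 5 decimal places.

h = 0.4, n = 8.
(h/3)·[y₀ + 4y₁ + 2y₂ + 4y₃ + 2y₄ + 4y₅ + 2y₆ + 4y₇ + y₈] = 0.133333·(119.851) = 15.98013.

15.98013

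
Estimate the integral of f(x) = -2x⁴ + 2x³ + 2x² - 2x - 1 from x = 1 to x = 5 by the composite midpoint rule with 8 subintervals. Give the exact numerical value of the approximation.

h = (5 − 1)/8 = 0.5.
Midpoints m₁,…,m₈ = 1.25, 1.75, 2.25, 2.75, 3.25, 3.75, 4.25, 4.75.
f(m₁)=-1.3515625, f(m₂)=-6.4140625, f(m₃)=-23.8515625, f(m₄)=-64.1640625, f(m₅)=-140.8515625, f(m₆)=-270.4140625, f(m₇)=-472.3515625, f(m₈)=-769.1640625.
h·[f(m₁) + f(m₂) + f(m₃) + f(m₄) + f(m₅) + f(m₆) + f(m₇) + f(m₈)] = 0.5·(-1748.5625) = -874.28125.

-874.28125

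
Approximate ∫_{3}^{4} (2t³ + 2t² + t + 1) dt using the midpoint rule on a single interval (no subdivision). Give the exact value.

M = (b−a)·f(3.5) = 1·(114.75) = 114.75.

114.75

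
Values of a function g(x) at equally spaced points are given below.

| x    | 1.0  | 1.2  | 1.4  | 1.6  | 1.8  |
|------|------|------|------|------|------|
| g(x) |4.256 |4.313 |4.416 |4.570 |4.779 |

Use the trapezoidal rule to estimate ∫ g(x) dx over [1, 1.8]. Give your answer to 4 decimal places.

h = 0.2, n = 4.
(h/2)·[y₀ + 2y₁ + 2y₂ + 2y₃ + y₄] = 0.1·(35.633) = 3.5633.

3.5633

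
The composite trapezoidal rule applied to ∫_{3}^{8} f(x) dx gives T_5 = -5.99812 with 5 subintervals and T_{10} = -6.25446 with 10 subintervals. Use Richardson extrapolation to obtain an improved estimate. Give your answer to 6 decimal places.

-6.339907

R = (4·T_{10} − T_5) / 3 = (4·(-6.25446) − (-5.99812))/3 = (-19.01972)/3 = -6.339907.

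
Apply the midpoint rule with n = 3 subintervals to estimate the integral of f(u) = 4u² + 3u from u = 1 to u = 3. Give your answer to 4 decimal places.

h = (3 − 1)/3 = 0.666667.
Midpoints m₁,…,m₃ = 1.333333, 2, 2.666667.
f(m₁)=11.111111, f(m₂)=22, f(m₃)=36.444444.
h·[f(m₁) + f(m₂) + f(m₃)] = 0.666667·(69.555556) = 46.3704.

46.3704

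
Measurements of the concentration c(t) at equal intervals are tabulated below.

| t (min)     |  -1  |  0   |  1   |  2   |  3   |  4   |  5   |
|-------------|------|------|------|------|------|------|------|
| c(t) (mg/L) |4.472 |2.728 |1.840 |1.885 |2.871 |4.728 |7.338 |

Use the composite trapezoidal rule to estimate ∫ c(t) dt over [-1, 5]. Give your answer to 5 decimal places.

19.95700

h = 1, n = 6.
(h/2)·[y₀ + 2y₁ + 2y₂ + 2y₃ + 2y₄ + 2y₅ + y₆] = 0.5·(39.914) = 19.95700.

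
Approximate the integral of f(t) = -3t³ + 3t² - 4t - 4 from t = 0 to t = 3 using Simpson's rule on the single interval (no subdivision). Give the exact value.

S = (b−a)/6 · [f(0) + 4f(1.5) + f(3)] = 0.5·[(-4) + 4·(-13.375) + (-70)] = -63.75.

-63.75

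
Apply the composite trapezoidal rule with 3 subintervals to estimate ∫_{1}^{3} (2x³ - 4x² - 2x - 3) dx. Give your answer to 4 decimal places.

h = (3 − 1)/3 = 0.666667.
Nodes x₀,…,x₃ = 1, 1.666667, 2.333333, 3.
f(x) = 2x³ - 4x² - 2x - 3: f₀=-7, f₁=-8.185185, f₂=-4.037037, f₃=9.
(h/2)·[f₀ + 2f₁ + 2f₂ + f₃] = 0.333333·(-22.444444) = -7.4815.

-7.4815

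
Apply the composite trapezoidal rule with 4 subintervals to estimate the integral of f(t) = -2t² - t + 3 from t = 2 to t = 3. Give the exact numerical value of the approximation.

-12.1875

h = (3 − 2)/4 = 0.25.
Nodes t₀,…,t₄ = 2, 2.25, 2.5, 2.75, 3.
f(t) = -2t² - t + 3: f₀=-7, f₁=-9.375, f₂=-12, f₃=-14.875, f₄=-18.
(h/2)·[f₀ + 2f₁ + 2f₂ + 2f₃ + f₄] = 0.125·(-97.5) = -12.1875.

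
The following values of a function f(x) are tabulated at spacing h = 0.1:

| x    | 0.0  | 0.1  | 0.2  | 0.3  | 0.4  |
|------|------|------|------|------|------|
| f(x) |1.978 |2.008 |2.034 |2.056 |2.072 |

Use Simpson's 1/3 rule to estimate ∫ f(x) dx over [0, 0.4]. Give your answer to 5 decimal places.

h = 0.1, n = 4.
(h/3)·[y₀ + 4y₁ + 2y₂ + 4y₃ + y₄] = 0.033333·(24.374) = 0.81247.

0.81247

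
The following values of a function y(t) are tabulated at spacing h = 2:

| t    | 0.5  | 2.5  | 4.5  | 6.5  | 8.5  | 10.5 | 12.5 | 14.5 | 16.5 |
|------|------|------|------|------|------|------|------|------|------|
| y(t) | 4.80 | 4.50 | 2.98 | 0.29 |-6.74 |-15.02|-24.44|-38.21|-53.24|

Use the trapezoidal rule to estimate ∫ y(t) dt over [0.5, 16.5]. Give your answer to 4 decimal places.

-201.7200

h = 2, n = 8.
(h/2)·[y₀ + 2y₁ + 2y₂ + 2y₃ + 2y₄ + 2y₅ + 2y₆ + 2y₇ + y₈] = 1·(-201.72) = -201.7200.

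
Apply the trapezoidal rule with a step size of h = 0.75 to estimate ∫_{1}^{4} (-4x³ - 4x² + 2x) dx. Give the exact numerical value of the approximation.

h = (4 − 1)/4 = 0.75.
Nodes x₀,…,x₄ = 1, 1.75, 2.5, 3.25, 4.
f(x) = -4x³ - 4x² + 2x: f₀=-6, f₁=-30.1875, f₂=-82.5, f₃=-173.0625, f₄=-312.
(h/2)·[f₀ + 2f₁ + 2f₂ + 2f₃ + f₄] = 0.375·(-889.5) = -333.5625.

-333.5625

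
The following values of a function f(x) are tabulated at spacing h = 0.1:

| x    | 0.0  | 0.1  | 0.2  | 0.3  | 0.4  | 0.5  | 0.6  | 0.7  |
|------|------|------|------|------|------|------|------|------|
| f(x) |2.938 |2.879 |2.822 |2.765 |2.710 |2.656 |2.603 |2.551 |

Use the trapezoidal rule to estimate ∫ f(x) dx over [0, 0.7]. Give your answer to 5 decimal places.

1.91795

h = 0.1, n = 7.
(h/2)·[y₀ + 2y₁ + 2y₂ + 2y₃ + 2y₄ + 2y₅ + 2y₆ + y₇] = 0.05·(38.359) = 1.91795.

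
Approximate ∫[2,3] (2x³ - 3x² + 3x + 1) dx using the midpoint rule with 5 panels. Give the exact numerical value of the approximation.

21.96

h = (3 − 2)/5 = 0.2.
Midpoints m₁,…,m₅ = 2.1, 2.3, 2.5, 2.7, 2.9.
f(m₁)=12.592, f(m₂)=16.364, f(m₃)=21, f(m₄)=26.596, f(m₅)=33.248.
h·[f(m₁) + f(m₂) + f(m₃) + f(m₄) + f(m₅)] = 0.2·(109.8) = 21.96.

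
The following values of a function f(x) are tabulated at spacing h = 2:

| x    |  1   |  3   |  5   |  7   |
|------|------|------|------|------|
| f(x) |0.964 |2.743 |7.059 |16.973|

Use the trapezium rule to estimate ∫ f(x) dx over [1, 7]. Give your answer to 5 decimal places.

h = 2, n = 3.
(h/2)·[y₀ + 2y₁ + 2y₂ + y₃] = 1·(37.541) = 37.54100.

37.54100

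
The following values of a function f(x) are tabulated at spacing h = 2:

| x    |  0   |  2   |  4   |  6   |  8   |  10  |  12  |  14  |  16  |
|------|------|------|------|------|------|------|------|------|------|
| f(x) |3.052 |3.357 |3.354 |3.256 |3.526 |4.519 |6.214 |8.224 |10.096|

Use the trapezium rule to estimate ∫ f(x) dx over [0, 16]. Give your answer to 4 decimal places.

78.0480

h = 2, n = 8.
(h/2)·[y₀ + 2y₁ + 2y₂ + 2y₃ + 2y₄ + 2y₅ + 2y₆ + 2y₇ + y₈] = 1·(78.048) = 78.0480.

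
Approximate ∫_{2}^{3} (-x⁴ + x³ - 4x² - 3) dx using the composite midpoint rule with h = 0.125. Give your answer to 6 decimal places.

h = (3 − 2)/8 = 0.125.
Midpoints m₁,…,m₈ = 2.0625, 2.1875, 2.3125, 2.4375, 2.5625, 2.6875, 2.8125, 2.9375.
f(m₁)=-29.3376617431640625, f(m₂)=-34.5708160400390625, f(m₃)=-40.6215972900390625, f(m₄)=-47.5837554931640625, f(m₅)=-55.5569000244140625, f(m₆)=-64.6464996337890625, f(m₇)=-74.9638824462890625, f(m₈)=-86.6262359619140625.
h·[f(m₁) + f(m₂) + f(m₃) + f(m₄) + f(m₅) + f(m₆) + f(m₇) + f(m₈)] = 0.125·(-433.9073486328125) = -54.238419.

-54.238419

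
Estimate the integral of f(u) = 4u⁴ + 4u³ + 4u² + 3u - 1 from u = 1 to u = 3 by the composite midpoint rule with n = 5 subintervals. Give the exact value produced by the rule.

314.75264

h = (3 − 1)/5 = 0.4.
Midpoints m₁,…,m₅ = 1.2, 1.6, 2, 2.4, 2.8.
f(m₁)=23.5664, f(m₂)=56.6384, f(m₃)=117, f(m₄)=217.2464, f(m₅)=372.4304.
h·[f(m₁) + f(m₂) + f(m₃) + f(m₄) + f(m₅)] = 0.4·(786.8816) = 314.75264.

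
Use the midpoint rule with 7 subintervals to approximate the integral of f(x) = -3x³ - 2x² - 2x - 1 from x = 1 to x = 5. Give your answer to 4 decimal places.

h = (5 − 1)/7 = 0.571429.
Midpoints m₁,…,m₇ = 1.285714, 1.857143, 2.428571, 3, 3.571429, 4.142857, 4.714286.
f(m₁)=-13.253644, f(m₂)=-30.827988, f(m₃)=-60.623907, f(m₄)=-106, f(m₅)=-170.314869, f(m₆)=-256.927114, f(m₇)=-369.195335.
h·[f(m₁) + f(m₂) + f(m₃) + f(m₄) + f(m₅) + f(m₆) + f(m₇)] = 0.571429·(-1007.142857) = -575.5102.

-575.5102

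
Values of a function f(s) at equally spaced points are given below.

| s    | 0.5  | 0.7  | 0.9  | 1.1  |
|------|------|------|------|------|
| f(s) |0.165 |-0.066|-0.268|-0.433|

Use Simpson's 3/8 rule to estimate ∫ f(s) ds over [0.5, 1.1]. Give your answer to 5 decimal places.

-0.09525

h = 0.2, n = 3.
(3h/8)·[y₀ + 3y₁ + 3y₂ + y₃] = 0.075·(-1.270) = -0.09525.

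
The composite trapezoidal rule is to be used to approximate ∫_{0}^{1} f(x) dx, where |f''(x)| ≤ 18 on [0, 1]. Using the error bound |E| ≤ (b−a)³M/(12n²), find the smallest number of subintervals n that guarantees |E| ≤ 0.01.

13

Need 18/(12n²) ≤ 0.01.
n² ≥ 18/(12·0.01) = 150 ⇒ n ≥ 12.2474, so the smallest n is 13.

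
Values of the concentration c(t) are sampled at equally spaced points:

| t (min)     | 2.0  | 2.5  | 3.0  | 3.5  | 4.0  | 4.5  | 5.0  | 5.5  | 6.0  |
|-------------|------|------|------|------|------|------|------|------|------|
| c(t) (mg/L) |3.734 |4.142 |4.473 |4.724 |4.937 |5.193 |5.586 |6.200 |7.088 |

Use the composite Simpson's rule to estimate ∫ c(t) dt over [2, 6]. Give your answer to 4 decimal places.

20.3083

h = 0.5, n = 8.
(h/3)·[y₀ + 4y₁ + 2y₂ + 4y₃ + 2y₄ + 4y₅ + 2y₆ + 4y₇ + y₈] = 0.166667·(121.850) = 20.3083.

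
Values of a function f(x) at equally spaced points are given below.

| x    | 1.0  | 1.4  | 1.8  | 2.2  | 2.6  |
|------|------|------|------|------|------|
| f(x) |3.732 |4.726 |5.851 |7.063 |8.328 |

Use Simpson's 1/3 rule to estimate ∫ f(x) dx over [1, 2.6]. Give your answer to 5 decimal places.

9.45573

h = 0.4, n = 4.
(h/3)·[y₀ + 4y₁ + 2y₂ + 4y₃ + y₄] = 0.133333·(70.918) = 9.45573.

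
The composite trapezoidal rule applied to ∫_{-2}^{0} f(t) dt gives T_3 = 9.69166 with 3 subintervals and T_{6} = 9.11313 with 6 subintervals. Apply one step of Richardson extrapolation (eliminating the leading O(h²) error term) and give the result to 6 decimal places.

R = (4·T_{6} − T_3) / 3 = (4·9.11313 − 9.69166)/3 = (26.76086)/3 = 8.920287.

8.920287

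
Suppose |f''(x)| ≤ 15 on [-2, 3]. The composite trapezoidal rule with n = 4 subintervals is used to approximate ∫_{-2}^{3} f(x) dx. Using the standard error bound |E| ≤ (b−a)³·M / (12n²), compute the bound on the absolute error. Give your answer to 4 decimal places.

|E| ≤ (5)³·15 / (12·4²) = 1875/192 = 9.7656.

9.7656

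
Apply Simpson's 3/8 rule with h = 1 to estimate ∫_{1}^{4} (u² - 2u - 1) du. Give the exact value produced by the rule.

h = (4 − 1)/3 = 1.
Nodes u₀,…,u₃ = 1, 2, 3, 4.
f(u) = u² - 2u - 1: f₀=-2, f₁=-1, f₂=2, f₃=7.
(3h/8)·[f₀ + 3f₁ + 3f₂ + f₃] = 0.375·(8) = 3.

3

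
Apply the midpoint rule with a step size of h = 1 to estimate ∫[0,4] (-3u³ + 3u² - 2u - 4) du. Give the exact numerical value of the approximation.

-155

h = (4 − 0)/4 = 1.
Midpoints m₁,…,m₄ = 0.5, 1.5, 2.5, 3.5.
f(m₁)=-4.625, f(m₂)=-10.375, f(m₃)=-37.125, f(m₄)=-102.875.
h·[f(m₁) + f(m₂) + f(m₃) + f(m₄)] = 1·(-155) = -155.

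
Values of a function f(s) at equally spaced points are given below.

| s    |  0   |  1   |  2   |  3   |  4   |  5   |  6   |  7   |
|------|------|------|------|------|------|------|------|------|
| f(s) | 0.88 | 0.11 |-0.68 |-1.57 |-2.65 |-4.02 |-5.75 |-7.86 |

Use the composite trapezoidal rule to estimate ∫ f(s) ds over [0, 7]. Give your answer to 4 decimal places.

h = 1, n = 7.
(h/2)·[y₀ + 2y₁ + 2y₂ + 2y₃ + 2y₄ + 2y₅ + 2y₆ + y₇] = 0.5·(-36.10) = -18.0500.

-18.0500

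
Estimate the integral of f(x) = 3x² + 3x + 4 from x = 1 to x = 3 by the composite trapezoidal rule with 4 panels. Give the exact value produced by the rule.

46.25

h = (3 − 1)/4 = 0.5.
Nodes x₀,…,x₄ = 1, 1.5, 2, 2.5, 3.
f(x) = 3x² + 3x + 4: f₀=10, f₁=15.25, f₂=22, f₃=30.25, f₄=40.
(h/2)·[f₀ + 2f₁ + 2f₂ + 2f₃ + f₄] = 0.25·(185) = 46.25.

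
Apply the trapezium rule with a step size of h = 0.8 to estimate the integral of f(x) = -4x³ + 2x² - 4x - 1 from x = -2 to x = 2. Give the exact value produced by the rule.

h = (2 − (-2))/5 = 0.8.
Nodes x₀,…,x₅ = -2, -1.2, -0.4, 0.4, 1.2, 2.
f(x) = -4x³ + 2x² - 4x - 1: f₀=47, f₁=13.592, f₂=1.176, f₃=-2.536, f₄=-9.832, f₅=-33.
(h/2)·[f₀ + 2f₁ + 2f₂ + 2f₃ + 2f₄ + f₅] = 0.4·(18.8) = 7.52.

7.52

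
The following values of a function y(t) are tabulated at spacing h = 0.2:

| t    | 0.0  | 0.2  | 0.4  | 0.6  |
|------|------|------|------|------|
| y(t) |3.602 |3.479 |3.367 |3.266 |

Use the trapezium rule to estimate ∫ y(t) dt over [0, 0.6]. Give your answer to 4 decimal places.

h = 0.2, n = 3.
(h/2)·[y₀ + 2y₁ + 2y₂ + y₃] = 0.1·(20.560) = 2.0560.

2.0560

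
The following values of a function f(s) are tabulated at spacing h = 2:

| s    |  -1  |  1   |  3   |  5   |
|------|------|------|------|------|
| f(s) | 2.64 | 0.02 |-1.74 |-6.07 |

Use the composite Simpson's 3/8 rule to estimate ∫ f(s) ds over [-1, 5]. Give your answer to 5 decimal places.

-6.44250

h = 2, n = 3.
(3h/8)·[y₀ + 3y₁ + 3y₂ + y₃] = 0.75·(-8.59) = -6.44250.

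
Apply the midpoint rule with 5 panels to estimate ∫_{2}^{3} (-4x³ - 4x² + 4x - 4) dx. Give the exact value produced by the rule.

h = (3 − 2)/5 = 0.2.
Midpoints m₁,…,m₅ = 2.1, 2.3, 2.5, 2.7, 2.9.
f(m₁)=-50.284, f(m₂)=-64.628, f(m₃)=-81.5, f(m₄)=-101.092, f(m₅)=-123.596.
h·[f(m₁) + f(m₂) + f(m₃) + f(m₄) + f(m₅)] = 0.2·(-421.1) = -84.22.

-84.22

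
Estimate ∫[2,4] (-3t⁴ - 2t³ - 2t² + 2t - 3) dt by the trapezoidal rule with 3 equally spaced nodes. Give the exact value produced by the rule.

-809

h = (4 − 2)/2 = 1.
Nodes t₀,…,t₂ = 2, 3, 4.
f(t) = -3t⁴ - 2t³ - 2t² + 2t - 3: f₀=-71, f₁=-312, f₂=-923.
(h/2)·[f₀ + 2f₁ + f₂] = 0.5·(-1618) = -809.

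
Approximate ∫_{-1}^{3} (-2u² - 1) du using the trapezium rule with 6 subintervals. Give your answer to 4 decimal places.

-23.2593

h = (3 − (-1))/6 = 0.666667.
Nodes u₀,…,u₆ = -1, -0.333333, 0.333333, 1, 1.666667, 2.333333, 3.
f(u) = -2u² - 1: f₀=-3, f₁=-1.222222, f₂=-1.222222, f₃=-3, f₄=-6.555556, f₅=-11.888889, f₆=-19.
(h/2)·[f₀ + 2f₁ + 2f₂ + 2f₃ + 2f₄ + 2f₅ + f₆] = 0.333333·(-69.777778) = -23.2593.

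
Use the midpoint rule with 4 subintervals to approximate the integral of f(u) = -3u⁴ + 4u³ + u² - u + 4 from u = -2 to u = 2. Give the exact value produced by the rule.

-9.75

h = (2 − (-2))/4 = 1.
Midpoints m₁,…,m₄ = -1.5, -0.5, 0.5, 1.5.
f(m₁)=-20.9375, f(m₂)=4.0625, f(m₃)=4.0625, f(m₄)=3.0625.
h·[f(m₁) + f(m₂) + f(m₃) + f(m₄)] = 1·(-9.75) = -9.75.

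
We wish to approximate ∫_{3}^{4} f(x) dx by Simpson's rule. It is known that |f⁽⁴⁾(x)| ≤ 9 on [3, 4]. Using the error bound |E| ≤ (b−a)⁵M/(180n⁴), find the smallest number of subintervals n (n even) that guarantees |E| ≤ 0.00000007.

30

Need 9/(180n⁴) ≤ 0.00000007.
n⁴ ≥ 9/(180·0.00000007) = 714286 ⇒ n ≥ 29.0715, so the smallest even n is 30. (n must be even for Simpson's rule.)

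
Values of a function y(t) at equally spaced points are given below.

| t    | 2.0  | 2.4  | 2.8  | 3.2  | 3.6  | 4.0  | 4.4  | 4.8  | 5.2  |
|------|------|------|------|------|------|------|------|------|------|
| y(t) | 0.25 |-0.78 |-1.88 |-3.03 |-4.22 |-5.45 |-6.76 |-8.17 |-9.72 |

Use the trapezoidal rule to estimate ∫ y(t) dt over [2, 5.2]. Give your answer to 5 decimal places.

-14.01000

h = 0.4, n = 8.
(h/2)·[y₀ + 2y₁ + 2y₂ + 2y₃ + 2y₄ + 2y₅ + 2y₆ + 2y₇ + y₈] = 0.2·(-70.05) = -14.01000.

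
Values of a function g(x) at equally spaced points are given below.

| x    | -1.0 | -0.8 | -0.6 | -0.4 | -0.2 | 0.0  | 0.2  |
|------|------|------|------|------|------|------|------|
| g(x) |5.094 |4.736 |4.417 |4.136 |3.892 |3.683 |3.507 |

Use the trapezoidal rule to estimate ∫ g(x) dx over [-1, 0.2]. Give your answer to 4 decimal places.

h = 0.2, n = 6.
(h/2)·[y₀ + 2y₁ + 2y₂ + 2y₃ + 2y₄ + 2y₅ + y₆] = 0.1·(50.329) = 5.0329.

5.0329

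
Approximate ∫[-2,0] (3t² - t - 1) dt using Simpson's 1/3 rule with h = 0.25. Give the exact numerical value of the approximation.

8

h = (0 − (-2))/8 = 0.25.
Nodes t₀,…,t₈ = -2, -1.75, -1.5, -1.25, -1, -0.75, -0.5, -0.25, 0.
f(t) = 3t² - t - 1: f₀=13, f₁=9.9375, f₂=7.25, f₃=4.9375, f₄=3, f₅=1.4375, f₆=0.25, f₇=-0.5625, f₈=-1.
(h/3)·[f₀ + 4f₁ + 2f₂ + 4f₃ + 2f₄ + 4f₅ + 2f₆ + 4f₇ + f₈] = 0.083333·(96) = 8.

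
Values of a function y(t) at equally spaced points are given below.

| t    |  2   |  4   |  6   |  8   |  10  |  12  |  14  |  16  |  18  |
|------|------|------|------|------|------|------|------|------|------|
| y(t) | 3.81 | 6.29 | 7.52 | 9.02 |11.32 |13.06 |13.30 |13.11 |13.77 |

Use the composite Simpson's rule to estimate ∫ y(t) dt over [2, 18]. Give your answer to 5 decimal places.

165.18667

h = 2, n = 8.
(h/3)·[y₀ + 4y₁ + 2y₂ + 4y₃ + 2y₄ + 4y₅ + 2y₆ + 4y₇ + y₈] = 0.666667·(247.78) = 165.18667.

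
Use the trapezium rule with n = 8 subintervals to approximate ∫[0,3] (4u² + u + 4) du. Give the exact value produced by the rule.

52.78125

h = (3 − 0)/8 = 0.375.
Nodes u₀,…,u₈ = 0, 0.375, 0.75, 1.125, 1.5, 1.875, 2.25, 2.625, 3.
f(u) = 4u² + u + 4: f₀=4, f₁=4.9375, f₂=7, f₃=10.1875, f₄=14.5, f₅=19.9375, f₆=26.5, f₇=34.1875, f₈=43.
(h/2)·[f₀ + 2f₁ + 2f₂ + 2f₃ + 2f₄ + 2f₅ + 2f₆ + 2f₇ + f₈] = 0.1875·(281.5) = 52.78125.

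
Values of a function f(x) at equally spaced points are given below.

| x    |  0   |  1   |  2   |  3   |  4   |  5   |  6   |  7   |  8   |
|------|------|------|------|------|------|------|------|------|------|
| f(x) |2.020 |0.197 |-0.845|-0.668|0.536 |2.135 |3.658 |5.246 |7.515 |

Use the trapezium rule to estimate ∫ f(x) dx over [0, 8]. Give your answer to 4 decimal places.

h = 1, n = 8.
(h/2)·[y₀ + 2y₁ + 2y₂ + 2y₃ + 2y₄ + 2y₅ + 2y₆ + 2y₇ + y₈] = 0.5·(30.053) = 15.0265.

15.0265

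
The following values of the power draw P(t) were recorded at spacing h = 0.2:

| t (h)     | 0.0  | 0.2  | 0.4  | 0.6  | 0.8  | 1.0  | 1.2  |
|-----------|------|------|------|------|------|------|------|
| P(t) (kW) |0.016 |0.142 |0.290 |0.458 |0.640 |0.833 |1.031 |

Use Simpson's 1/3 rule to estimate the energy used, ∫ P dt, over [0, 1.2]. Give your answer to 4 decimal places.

0.5759

h = 0.2, n = 6.
(h/3)·[y₀ + 4y₁ + 2y₂ + 4y₃ + 2y₄ + 4y₅ + y₆] = 0.066667·(8.639) = 0.5759.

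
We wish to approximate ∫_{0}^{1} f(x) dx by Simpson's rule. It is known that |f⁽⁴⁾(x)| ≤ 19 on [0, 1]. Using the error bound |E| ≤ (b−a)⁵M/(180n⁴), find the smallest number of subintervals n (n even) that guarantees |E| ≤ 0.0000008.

Need 19/(180n⁴) ≤ 0.0000008.
n⁴ ≥ 19/(180·0.0000008) = 131944 ⇒ n ≥ 19.0589, so the smallest even n is 20. (n must be even for Simpson's rule.)

20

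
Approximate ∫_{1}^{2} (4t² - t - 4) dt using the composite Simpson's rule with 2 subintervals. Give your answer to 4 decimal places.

3.8333

h = (2 − 1)/2 = 0.5.
Nodes t₀,…,t₂ = 1, 1.5, 2.
f(t) = 4t² - t - 4: f₀=-1, f₁=3.5, f₂=10.
(h/3)·[f₀ + 4f₁ + f₂] = 0.166667·(23) = 3.8333.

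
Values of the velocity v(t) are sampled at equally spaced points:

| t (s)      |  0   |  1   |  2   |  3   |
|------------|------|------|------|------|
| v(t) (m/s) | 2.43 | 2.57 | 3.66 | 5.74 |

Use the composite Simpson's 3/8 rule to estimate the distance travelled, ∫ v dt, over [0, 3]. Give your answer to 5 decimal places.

h = 1, n = 3.
(3h/8)·[y₀ + 3y₁ + 3y₂ + y₃] = 0.375·(26.86) = 10.07250.

10.07250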